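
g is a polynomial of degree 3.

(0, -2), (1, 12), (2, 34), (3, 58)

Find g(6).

Write g(k) = ak³ + bk² + ck + d; the 4 given values yield a linear system in the 4 coefficients.
Solving, g(k) = -k³ + 7k² + 8k - 2.
Then g(6) = 82.

82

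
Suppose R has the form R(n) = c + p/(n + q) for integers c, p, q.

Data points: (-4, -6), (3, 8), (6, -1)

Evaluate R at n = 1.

(R(n) − c)(n + q) = p for each data point; the three points give a linear system in c and q, then p follows.
Solving: c = -4, q = -2, p = 12, so R(n) = -4 + 12/(n − 2).
Then R(1) = -4 + 12/(-1) = -16.

-16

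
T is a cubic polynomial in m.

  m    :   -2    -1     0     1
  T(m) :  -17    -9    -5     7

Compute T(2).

Write T(m) = am³ + bm² + cm + d; the 4 given values yield a linear system in the 4 coefficients.
Solving, T(m) = 2m³ + 4m² + 6m - 5.
Then T(2) = 39.

39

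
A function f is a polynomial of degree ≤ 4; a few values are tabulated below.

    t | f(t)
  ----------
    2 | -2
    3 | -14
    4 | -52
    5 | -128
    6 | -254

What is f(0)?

Write f(t) = at^4 + bt³ + ct² + dt + e; the 5 given values yield a linear system in the 5 coefficients.
Solving, the leading coefficient vanishes, and f(t) = -2t³ + 5t² + t - 8.
The constant term is f(0) = -8.

-8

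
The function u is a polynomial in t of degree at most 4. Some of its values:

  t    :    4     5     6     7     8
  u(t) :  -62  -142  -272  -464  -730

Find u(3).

-20

First differences: -80, -130, -192, -266. Second differences: -50, -62, -74. Third differences: -12, -12.
Level-3 differences are constant, so u has degree 3.
Fitting a degree-3 polynomial gives u(t) = -2t³ + 5t² - 3t - 2.
Then u(3) = -20.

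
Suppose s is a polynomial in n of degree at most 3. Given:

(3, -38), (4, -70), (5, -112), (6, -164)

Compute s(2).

-16

First differences: -32, -42, -52. Second differences: -10, -10.
Level-2 differences are constant, so s has degree 2.
Fitting a degree-2 polynomial gives s(n) = -5n² + 3n - 2.
Then s(2) = -16.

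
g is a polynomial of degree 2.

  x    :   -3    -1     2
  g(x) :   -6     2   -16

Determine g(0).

Write g(x) = ax² + bx + c; the 3 given values yield a linear system in the 3 coefficients.
Solving, g(x) = -2x² - 4x.
Then g(0) = 0.

0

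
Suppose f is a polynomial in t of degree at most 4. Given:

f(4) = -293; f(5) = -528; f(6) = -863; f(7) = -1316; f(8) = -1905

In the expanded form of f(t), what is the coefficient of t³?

-3

First differences: -235, -335, -453, -589. Second differences: -100, -118, -136. Third differences: -18, -18.
Level-3 differences are constant, so f has degree 3.
Fitting a degree-3 polynomial gives f(t) = -3t³ - 5t² - 7t + 7.
The coefficient of t³ is -3.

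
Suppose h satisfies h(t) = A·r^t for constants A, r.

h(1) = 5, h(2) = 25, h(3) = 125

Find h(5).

3125

Consecutive ratio: 25/5 = 5, and 125/25 = 5, so r = 5.
Then A·5^1 = 5 gives A = 1, and h(t) = 1·5^t.
h(5) = 1·5^5 = 3125.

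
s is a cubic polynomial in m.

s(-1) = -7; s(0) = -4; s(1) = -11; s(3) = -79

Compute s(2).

-34

Write s(m) = am³ + bm² + cm + d; the 4 given values yield a linear system in the 4 coefficients.
Solving, s(m) = -m³ - 5m² - m - 4.
Then s(2) = -34.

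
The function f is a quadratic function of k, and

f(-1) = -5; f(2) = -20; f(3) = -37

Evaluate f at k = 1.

-9

Write f(k) = ak² + bk + c; the 3 given values yield a linear system in the 3 coefficients.
Solving, f(k) = -3k² - 2k - 4.
Then f(1) = -9.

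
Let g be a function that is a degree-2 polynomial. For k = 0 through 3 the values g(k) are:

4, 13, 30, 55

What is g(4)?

88

First differences: 9, 17, 25. Second differences: 8, 8.
Level-2 differences are constant, so g has degree 2.
Fitting a degree-2 polynomial gives g(k) = 4k² + 5k + 4.
Then g(4) = 88.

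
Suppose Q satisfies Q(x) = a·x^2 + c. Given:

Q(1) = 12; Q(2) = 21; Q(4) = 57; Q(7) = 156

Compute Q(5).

From Q(1) = 12 and Q(2) = 21: 1a + c = 12 and 4a + c = 21.
Subtracting: 3a = 9, so a = 3; then c = 12 − 3·1 = 9.
So Q(x) = 3x² + 9, and Q(5) = 84.

84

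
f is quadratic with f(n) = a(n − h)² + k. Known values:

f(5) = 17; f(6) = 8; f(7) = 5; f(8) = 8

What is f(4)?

32

First differences -9, -3, 3; second difference 6 = 2a, so a = 3.
Expanding, the n-coefficient is −2ah = -6h; matching it to the data gives h = 7, and then k = 5.
So f(n) = 3(n − 7)² + 5.
f(4) = 3·(-3)² + 5 = 32.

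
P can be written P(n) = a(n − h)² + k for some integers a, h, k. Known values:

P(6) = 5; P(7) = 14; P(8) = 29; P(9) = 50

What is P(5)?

First differences 9, 15, 21; second difference 6 = 2a, so a = 3.
Expanding, the n-coefficient is −2ah = -6h; matching it to the data gives h = 5, and then k = 2.
So P(n) = 3(n − 5)² + 2.
P(5) = 3·0² + 2 = 2.

2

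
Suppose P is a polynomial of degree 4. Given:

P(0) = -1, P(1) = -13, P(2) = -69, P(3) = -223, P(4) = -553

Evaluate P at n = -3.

Write P(n) = an^4 + bn³ + cn² + dn + e; the 5 given values yield a linear system in the 5 coefficients.
Solving, P(n) = -n^4 - 3n³ - 6n² - 2n - 1.
Then P(-3) = -49.

-49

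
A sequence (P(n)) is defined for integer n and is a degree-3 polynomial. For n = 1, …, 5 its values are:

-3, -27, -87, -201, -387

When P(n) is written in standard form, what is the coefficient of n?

-3

First differences: -24, -60, -114, -186. Second differences: -36, -54, -72. Third differences: -18, -18.
Level-3 differences are constant, so P has degree 3.
Fitting a degree-3 polynomial gives P(n) = -3n³ - 3n + 3.
The coefficient of n is -3.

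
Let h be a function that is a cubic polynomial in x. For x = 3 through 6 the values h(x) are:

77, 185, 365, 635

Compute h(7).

Write h(x) = ax³ + bx² + cx + d; the 4 given values yield a linear system in the 4 coefficients.
Solving, h(x) = 3x³ - 3x + 5.
Then h(7) = 1013.

1013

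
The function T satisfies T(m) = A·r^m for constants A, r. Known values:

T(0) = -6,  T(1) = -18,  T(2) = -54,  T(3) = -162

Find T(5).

-1458

Consecutive ratio: -18/(-6) = 3, and -54/(-18) = 3, so r = 3.
Then A·3^0 = -6 gives A = -6, and T(m) = -6·3^m.
T(5) = -6·3^5 = -1458.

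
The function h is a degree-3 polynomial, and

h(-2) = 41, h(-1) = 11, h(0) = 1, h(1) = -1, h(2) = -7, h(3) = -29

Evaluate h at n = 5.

-169

Write h(n) = an³ + bn² + cn + d; the 6 given values yield a linear system in the 4 coefficients.
Solving, h(n) = -2n³ + 4n² - 4n + 1.
Then h(5) = -169.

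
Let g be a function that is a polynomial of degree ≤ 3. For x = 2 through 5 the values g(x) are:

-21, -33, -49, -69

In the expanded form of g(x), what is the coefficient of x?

First differences: -12, -16, -20. Second differences: -4, -4.
Level-2 differences are constant, so g has degree 2.
Fitting a degree-2 polynomial gives g(x) = -2x² - 2x - 9.
The coefficient of x is -2.

-2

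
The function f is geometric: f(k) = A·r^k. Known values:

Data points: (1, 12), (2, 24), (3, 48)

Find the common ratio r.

Consecutive ratio: 24/12 = 2, and 48/24 = 2, so r = 2.
Then A·2^1 = 12 gives A = 6, and f(k) = 6·2^k.

2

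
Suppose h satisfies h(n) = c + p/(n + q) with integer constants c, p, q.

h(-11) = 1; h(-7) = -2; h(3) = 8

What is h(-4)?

-20

(h(n) − c)(n + q) = p for each data point; the three points give a linear system in c and q, then p follows.
Solving: c = 4, q = 3, p = 24, so h(n) = 4 + 24/(n + 3).
Then h(-4) = 4 + 24/(-1) = -20.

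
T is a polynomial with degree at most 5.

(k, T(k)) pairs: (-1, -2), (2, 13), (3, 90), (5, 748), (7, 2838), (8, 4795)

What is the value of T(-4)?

Write T(k) = ak^5 + bk^4 + ck³ + dk² + ek + p; the 6 given values yield a linear system in the 6 coefficients.
Solving, the leading coefficient vanishes, and T(k) = k^4 + 2k³ - 5k² - k + 3.
Then T(-4) = 55.

55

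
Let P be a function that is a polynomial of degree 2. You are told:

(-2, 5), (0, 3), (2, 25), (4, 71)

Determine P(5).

Write P(n) = an² + bn + c; the 4 given values yield a linear system in the 3 coefficients.
Solving, P(n) = 3n² + 5n + 3.
Then P(5) = 103.

103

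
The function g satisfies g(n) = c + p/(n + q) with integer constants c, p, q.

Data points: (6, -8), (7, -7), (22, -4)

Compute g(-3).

(g(n) − c)(n + q) = p for each data point; the three points give a linear system in c and q, then p follows.
Solving: c = -3, q = -2, p = -20, so g(n) = -3 − 20/(n − 2).
Then g(-3) = -3 − 20/(-5) = 1.

1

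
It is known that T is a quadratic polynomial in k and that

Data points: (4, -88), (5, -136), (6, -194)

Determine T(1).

-4

Write T(k) = ak² + bk + c; the 3 given values yield a linear system in the 3 coefficients.
Solving, T(k) = -5k² - 3k + 4.
Then T(1) = -4.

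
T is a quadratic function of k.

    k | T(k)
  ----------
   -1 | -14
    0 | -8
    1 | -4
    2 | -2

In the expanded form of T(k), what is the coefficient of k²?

-1

First differences: 6, 4, 2. Second differences: -2, -2.
Level-2 differences are constant, so T has degree 2.
Fitting a degree-2 polynomial gives T(k) = -k² + 5k - 8.
The coefficient of k² is -1.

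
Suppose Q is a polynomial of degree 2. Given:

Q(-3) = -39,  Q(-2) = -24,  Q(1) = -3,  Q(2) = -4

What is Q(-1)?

-13

Write Q(k) = ak² + bk + c; the 4 given values yield a linear system in the 3 coefficients.
Solving, Q(k) = -2k² + 5k - 6.
Then Q(-1) = -13.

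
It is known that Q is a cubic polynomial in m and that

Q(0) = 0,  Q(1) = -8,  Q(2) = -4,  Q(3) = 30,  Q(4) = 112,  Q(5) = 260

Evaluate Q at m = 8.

1280

First differences: -8, 4, 34, 82, 148. Second differences: 12, 30, 48, 66. Third differences: 18, 18, 18.
Level-3 differences are constant, so Q has degree 3.
Fitting a degree-3 polynomial gives Q(m) = 3m³ - 3m² - 8m.
Then Q(8) = 1280.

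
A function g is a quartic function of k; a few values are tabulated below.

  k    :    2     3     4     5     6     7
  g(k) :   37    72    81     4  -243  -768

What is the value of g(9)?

-3204

First differences: 35, 9, -77, -247, -525. Second differences: -26, -86, -170, -278. Third differences: -60, -84, -108. Fourth differences: -24, -24.
Level-4 differences are constant, so g has degree 4.
Fitting a degree-4 polynomial gives g(k) = -k^4 + 4k³ + 6k² - 6k + 9.
Then g(9) = -3204.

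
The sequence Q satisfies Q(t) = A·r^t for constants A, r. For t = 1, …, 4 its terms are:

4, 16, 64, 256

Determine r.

Consecutive ratio: 16/4 = 4, and 64/16 = 4, so r = 4.
Then A·4^1 = 4 gives A = 1, and Q(t) = 1·4^t.

4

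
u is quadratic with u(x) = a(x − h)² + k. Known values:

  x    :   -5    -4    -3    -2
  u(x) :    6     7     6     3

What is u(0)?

First differences 1, -1, -3; second difference -2 = 2a, so a = -1.
Expanding, the x-coefficient is −2ah = 2h; matching it to the data gives h = -4, and then k = 7.
So u(x) = -1(x + 4)² + 7.
u(0) = -1·4² + 7 = -9.

-9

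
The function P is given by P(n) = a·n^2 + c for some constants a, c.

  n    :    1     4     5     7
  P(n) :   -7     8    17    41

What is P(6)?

28

From P(1) = -7 and P(4) = 8: 1a + c = -7 and 16a + c = 8.
Subtracting: 15a = 15, so a = 1; then c = -7 − 1·1 = -8.
So P(n) = 1n² − 8, and P(6) = 28.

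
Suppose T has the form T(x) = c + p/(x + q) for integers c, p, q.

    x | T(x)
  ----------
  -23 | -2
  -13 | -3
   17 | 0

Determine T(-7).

(T(x) − c)(x + q) = p for each data point; the three points give a linear system in c and q, then p follows.
Solving: c = -1, q = 3, p = 20, so T(x) = -1 + 20/(x + 3).
Then T(-7) = -1 + 20/(-4) = -6.

-6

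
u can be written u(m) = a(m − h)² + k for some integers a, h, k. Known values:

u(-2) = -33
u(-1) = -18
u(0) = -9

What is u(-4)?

-81

First differences 15, 9; second difference -6 = 2a, so a = -3.
Expanding, the m-coefficient is −2ah = 6h; matching it to the data gives h = 1, and then k = -6.
So u(m) = -3(m − 1)² − 6.
u(-4) = -3·(-5)² − 6 = -81.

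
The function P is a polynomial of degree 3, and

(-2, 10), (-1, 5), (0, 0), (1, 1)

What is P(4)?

Write P(n) = an³ + bn² + cn + d; the 4 given values yield a linear system in the 4 coefficients.
Solving, P(n) = n³ + 3n² - 3n.
Then P(4) = 100.

100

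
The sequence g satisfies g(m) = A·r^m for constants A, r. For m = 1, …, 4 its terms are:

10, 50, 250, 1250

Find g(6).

31250

Consecutive ratio: 50/10 = 5, and 250/50 = 5, so r = 5.
Then A·5^1 = 10 gives A = 2, and g(m) = 2·5^m.
g(6) = 2·5^6 = 31250.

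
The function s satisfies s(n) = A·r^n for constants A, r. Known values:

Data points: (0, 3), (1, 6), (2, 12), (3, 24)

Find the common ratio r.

Consecutive ratio: 6/3 = 2, and 12/6 = 2, so r = 2.
Then A·2^0 = 3 gives A = 3, and s(n) = 3·2^n.

2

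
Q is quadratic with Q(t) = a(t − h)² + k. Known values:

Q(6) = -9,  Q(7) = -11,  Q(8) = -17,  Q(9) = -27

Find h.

6

First differences -2, -6, -10; second difference -4 = 2a, so a = -2.
Expanding, the t-coefficient is −2ah = 4h; matching it to the data gives h = 6, and then k = -9.
So Q(t) = -2(t − 6)² − 9.
Hence h = 6.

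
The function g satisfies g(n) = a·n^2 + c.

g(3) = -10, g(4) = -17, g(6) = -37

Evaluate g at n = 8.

-65

From g(3) = -10 and g(4) = -17: 9a + c = -10 and 16a + c = -17.
Subtracting: 7a = -7, so a = -1; then c = -10 − (-1)·9 = -1.
So g(n) = -1n² − 1, and g(8) = -65.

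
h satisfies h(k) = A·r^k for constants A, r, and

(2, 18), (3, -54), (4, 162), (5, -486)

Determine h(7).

-4374

Consecutive ratio: -54/18 = -3, and 162/(-54) = -3, so r = -3.
Then A·(-3)^2 = 18 gives A = 2, and h(k) = 2·(-3)^k.
h(7) = 2·(-3)^7 = -4374.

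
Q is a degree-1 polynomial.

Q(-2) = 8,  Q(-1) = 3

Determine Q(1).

Write Q(k) = ak + b; the 2 given values yield a linear system in the 2 coefficients.
Solving, Q(k) = -5k - 2.
Then Q(1) = -7.

-7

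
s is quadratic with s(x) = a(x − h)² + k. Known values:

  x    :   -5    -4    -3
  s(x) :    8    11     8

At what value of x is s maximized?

First differences 3, -3; second difference -6 = 2a, so a = -3.
Expanding, the x-coefficient is −2ah = 6h; matching it to the data gives h = -4, and then k = 11.
So s(x) = -3(x + 4)² + 11.
Hence h = -4.

-4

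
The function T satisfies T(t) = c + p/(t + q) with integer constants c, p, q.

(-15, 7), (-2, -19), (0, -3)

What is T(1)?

(T(t) − c)(t + q) = p for each data point; the three points give a linear system in c and q, then p follows.
Solving: c = 5, q = 3, p = -24, so T(t) = 5 − 24/(t + 3).
Then T(1) = 5 − 24/4 = -1.

-1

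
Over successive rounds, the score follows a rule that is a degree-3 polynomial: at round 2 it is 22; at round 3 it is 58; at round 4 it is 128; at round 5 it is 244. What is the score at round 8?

988

Write the value at t as g(t).
Write g(t) = at³ + bt² + ct + d; the 4 given values yield a linear system in the 4 coefficients.
Solving, g(t) = 2t³ - t² + 3t + 4.
Then g(8) = 988.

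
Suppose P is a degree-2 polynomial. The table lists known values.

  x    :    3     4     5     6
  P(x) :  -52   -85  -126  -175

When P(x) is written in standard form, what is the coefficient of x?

-5

First differences: -33, -41, -49. Second differences: -8, -8.
Level-2 differences are constant, so P has degree 2.
Fitting a degree-2 polynomial gives P(x) = -4x² - 5x - 1.
The coefficient of x is -5.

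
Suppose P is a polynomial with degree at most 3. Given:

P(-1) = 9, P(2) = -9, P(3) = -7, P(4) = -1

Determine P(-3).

41

Write P(x) = ax³ + bx² + cx + d; the 4 given values yield a linear system in the 4 coefficients.
Solving, the leading coefficient vanishes, and P(x) = 2x² - 8x - 1.
Then P(-3) = 41.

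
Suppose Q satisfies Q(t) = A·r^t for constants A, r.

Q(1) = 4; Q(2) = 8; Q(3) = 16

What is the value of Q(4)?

Consecutive ratio: 8/4 = 2, and 16/8 = 2, so r = 2.
Then A·2^1 = 4 gives A = 2, and Q(t) = 2·2^t.
Q(4) = 2·2^4 = 32.

32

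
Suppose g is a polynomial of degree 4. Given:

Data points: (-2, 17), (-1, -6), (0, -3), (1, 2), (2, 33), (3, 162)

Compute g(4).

509

First differences: -23, 3, 5, 31, 129. Second differences: 26, 2, 26, 98. Third differences: -24, 24, 72. Fourth differences: 48, 48.
Level-4 differences are constant, so g has degree 4.
Extending the table by one column gives the next first difference 347, so g(4) = 162 + 347 = 509.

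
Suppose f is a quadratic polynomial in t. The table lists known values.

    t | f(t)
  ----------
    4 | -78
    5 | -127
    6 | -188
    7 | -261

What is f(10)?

-552

Write f(t) = at² + bt + c; the 4 given values yield a linear system in the 3 coefficients.
Solving, f(t) = -6t² + 5t - 2.
Then f(10) = -552.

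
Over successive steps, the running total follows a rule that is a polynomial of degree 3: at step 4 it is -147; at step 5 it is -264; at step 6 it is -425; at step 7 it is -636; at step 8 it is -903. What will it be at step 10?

-1629

Write the value at m as g(m).
First differences: -117, -161, -211, -267. Second differences: -44, -50, -56. Third differences: -6, -6.
Level-3 differences are constant, so g has degree 3.
Fitting a degree-3 polynomial gives g(m) = -m³ - 7m² + 7m + 1.
Then g(10) = -1629.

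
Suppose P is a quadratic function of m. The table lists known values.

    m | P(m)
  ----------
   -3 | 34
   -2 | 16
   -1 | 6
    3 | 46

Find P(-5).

94

Write P(m) = am² + bm + c; the 4 given values yield a linear system in the 3 coefficients.
Solving, P(m) = 4m² + 2m + 4.
Then P(-5) = 94.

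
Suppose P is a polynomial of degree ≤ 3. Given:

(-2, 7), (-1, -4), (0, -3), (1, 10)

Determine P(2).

First differences: -11, 1, 13. Second differences: 12, 12.
Level-2 differences are constant, so P has degree 2.
Fitting a degree-2 polynomial gives P(t) = 6t² + 7t - 3.
Then P(2) = 35.

35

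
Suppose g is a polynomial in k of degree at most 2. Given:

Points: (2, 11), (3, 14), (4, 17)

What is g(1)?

8

First differences: 3, 3.
Level-1 differences are constant, so g has degree 1.
Fitting a degree-1 polynomial gives g(k) = 3k + 5.
Then g(1) = 8.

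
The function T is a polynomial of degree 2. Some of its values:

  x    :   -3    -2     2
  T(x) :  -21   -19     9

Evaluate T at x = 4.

Write T(x) = ax² + bx + c; the 3 given values yield a linear system in the 3 coefficients.
Solving, T(x) = x² + 7x - 9.
Then T(4) = 35.

35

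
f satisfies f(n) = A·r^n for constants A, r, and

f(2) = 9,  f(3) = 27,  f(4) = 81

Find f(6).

729

Consecutive ratio: 27/9 = 3, and 81/27 = 3, so r = 3.
Then A·3^2 = 9 gives A = 1, and f(n) = 1·3^n.
f(6) = 1·3^6 = 729.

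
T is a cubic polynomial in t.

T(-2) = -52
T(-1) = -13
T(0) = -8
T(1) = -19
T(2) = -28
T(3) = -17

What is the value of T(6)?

316

Write T(t) = at³ + bt² + ct + d; the 6 given values yield a linear system in the 4 coefficients.
Solving, T(t) = 3t³ - 8t² - 6t - 8.
Then T(6) = 316.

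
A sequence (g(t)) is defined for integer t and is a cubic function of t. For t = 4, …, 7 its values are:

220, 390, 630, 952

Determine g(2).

Write g(t) = at³ + bt² + ct + d; the 4 given values yield a linear system in the 4 coefficients.
Solving, g(t) = 2t³ + 5t² + 3t.
Then g(2) = 42.

42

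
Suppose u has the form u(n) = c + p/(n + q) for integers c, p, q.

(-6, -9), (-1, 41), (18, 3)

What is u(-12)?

-3

(u(n) − c)(n + q) = p for each data point; the three points give a linear system in c and q, then p follows.
Solving: c = 1, q = 2, p = 40, so u(n) = 1 + 40/(n + 2).
Then u(-12) = 1 + 40/(-10) = -3.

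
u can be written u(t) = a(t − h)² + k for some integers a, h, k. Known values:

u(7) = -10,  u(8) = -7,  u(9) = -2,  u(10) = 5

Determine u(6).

-11

First differences 3, 5, 7; second difference 2 = 2a, so a = 1.
Expanding, the t-coefficient is −2ah = -2h; matching it to the data gives h = 6, and then k = -11.
So u(t) = 1(t − 6)² − 11.
u(6) = 1·0² − 11 = -11.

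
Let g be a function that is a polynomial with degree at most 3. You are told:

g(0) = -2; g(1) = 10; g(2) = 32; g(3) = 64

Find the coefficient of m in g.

7

Write g(m) = am³ + bm² + cm + d; the 4 given values yield a linear system in the 4 coefficients.
Solving, the leading coefficient vanishes, and g(m) = 5m² + 7m - 2.
The coefficient of m is 7.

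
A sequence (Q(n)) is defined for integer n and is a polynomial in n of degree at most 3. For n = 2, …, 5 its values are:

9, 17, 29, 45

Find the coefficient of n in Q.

-2

Write Q(n) = an³ + bn² + cn + d; the 4 given values yield a linear system in the 4 coefficients.
Solving, the leading coefficient vanishes, and Q(n) = 2n² - 2n + 5.
The coefficient of n is -2.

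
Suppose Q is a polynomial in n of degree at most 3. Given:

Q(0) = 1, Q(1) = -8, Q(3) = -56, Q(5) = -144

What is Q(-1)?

0

Write Q(n) = an³ + bn² + cn + d; the 4 given values yield a linear system in the 4 coefficients.
Solving, the leading coefficient vanishes, and Q(n) = -5n² - 4n + 1.
Then Q(-1) = 0.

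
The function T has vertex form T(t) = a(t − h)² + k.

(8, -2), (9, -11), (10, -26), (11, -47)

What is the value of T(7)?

First differences -9, -15, -21; second difference -6 = 2a, so a = -3.
Expanding, the t-coefficient is −2ah = 6h; matching it to the data gives h = 7, and then k = 1.
So T(t) = -3(t − 7)² + 1.
T(7) = -3·0² + 1 = 1.

1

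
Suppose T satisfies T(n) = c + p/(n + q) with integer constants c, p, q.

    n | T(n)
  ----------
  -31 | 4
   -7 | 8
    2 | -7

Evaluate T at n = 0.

-27

(T(n) − c)(n + q) = p for each data point; the three points give a linear system in c and q, then p follows.
Solving: c = 3, q = 1, p = -30, so T(n) = 3 − 30/(n + 1).
Then T(0) = 3 − 30/1 = -27.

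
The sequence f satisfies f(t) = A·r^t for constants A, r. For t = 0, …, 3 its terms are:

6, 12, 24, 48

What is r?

Consecutive ratio: 12/6 = 2, and 24/12 = 2, so r = 2.
Then A·2^0 = 6 gives A = 6, and f(t) = 6·2^t.

2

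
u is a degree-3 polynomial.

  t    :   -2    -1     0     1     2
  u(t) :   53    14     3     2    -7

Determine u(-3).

138

First differences: -39, -11, -1, -9. Second differences: 28, 10, -8. Third differences: -18, -18.
Level-3 differences are constant, so u has degree 3.
Fitting a degree-3 polynomial gives u(t) = -3t³ + 5t² - 3t + 3.
Then u(-3) = 138.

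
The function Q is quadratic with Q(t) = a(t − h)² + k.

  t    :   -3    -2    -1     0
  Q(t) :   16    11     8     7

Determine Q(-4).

First differences -5, -3, -1; second difference 2 = 2a, so a = 1.
Expanding, the t-coefficient is −2ah = -2h; matching it to the data gives h = 0, and then k = 7.
So Q(t) = 1(t + 0)² + 7.
Q(-4) = 1·(-4)² + 7 = 23.

23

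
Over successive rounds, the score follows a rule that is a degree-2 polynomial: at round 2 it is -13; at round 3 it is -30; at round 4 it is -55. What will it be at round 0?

Write the value at m as Q(m).
Write Q(m) = am² + bm + c; the 3 given values yield a linear system in the 3 coefficients.
Solving, Q(m) = -4m² + 3m - 3.
Then Q(0) = -3.

-3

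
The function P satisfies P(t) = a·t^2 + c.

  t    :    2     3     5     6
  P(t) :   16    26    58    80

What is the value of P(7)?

106

From P(2) = 16 and P(3) = 26: 4a + c = 16 and 9a + c = 26.
Subtracting: 5a = 10, so a = 2; then c = 16 − 2·4 = 8.
So P(t) = 2t² + 8, and P(7) = 106.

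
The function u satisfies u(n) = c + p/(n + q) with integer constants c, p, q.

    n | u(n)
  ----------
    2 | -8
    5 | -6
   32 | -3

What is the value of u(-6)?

(u(n) − c)(n + q) = p for each data point; the three points give a linear system in c and q, then p follows.
Solving: c = -2, q = 4, p = -36, so u(n) = -2 − 36/(n + 4).
Then u(-6) = -2 − 36/(-2) = 16.

16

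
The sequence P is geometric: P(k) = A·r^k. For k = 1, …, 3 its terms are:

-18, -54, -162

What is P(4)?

Consecutive ratio: -54/(-18) = 3, and -162/(-54) = 3, so r = 3.
Then A·3^1 = -18 gives A = -6, and P(k) = -6·3^k.
P(4) = -6·3^4 = -486.

-486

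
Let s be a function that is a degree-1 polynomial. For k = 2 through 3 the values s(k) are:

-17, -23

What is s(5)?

Write s(k) = ak + b; the 2 given values yield a linear system in the 2 coefficients.
Solving, s(k) = -6k - 5.
Then s(5) = -35.

-35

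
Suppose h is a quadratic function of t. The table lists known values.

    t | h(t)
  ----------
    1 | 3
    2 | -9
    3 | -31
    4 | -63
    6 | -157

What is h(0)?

Write h(t) = at² + bt + c; the 5 given values yield a linear system in the 3 coefficients.
Solving, h(t) = -5t² + 3t + 5.
The constant term is h(0) = 5.

5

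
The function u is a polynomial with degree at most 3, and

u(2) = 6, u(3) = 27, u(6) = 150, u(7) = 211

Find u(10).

Write u(x) = ax³ + bx² + cx + d; the 4 given values yield a linear system in the 4 coefficients.
Solving, the leading coefficient vanishes, and u(x) = 5x² - 4x - 6.
Then u(10) = 454.

454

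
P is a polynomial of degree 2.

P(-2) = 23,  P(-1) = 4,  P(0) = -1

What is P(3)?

Write P(m) = am² + bm + c; the 3 given values yield a linear system in the 3 coefficients.
Solving, P(m) = 7m² + 2m - 1.
Then P(3) = 68.

68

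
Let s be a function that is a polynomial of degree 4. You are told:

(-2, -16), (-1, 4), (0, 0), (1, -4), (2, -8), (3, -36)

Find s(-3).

First differences: 20, -4, -4, -4, -28. Second differences: -24, 0, 0, -24. Third differences: 24, 0, -24. Fourth differences: -24, -24.
Level-4 differences are constant, so s has degree 4.
Fitting a degree-4 polynomial gives s(t) = -t^4 + 2t³ + t² - 6t.
Then s(-3) = -108.

-108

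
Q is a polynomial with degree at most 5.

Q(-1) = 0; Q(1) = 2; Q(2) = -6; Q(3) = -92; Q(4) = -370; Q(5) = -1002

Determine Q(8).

Write Q(x) = ax^5 + bx^4 + cx³ + dx² + ex + p; the 6 given values yield a linear system in the 6 coefficients.
Solving, the leading coefficient vanishes, and Q(x) = -2x^4 + x³ + 5x² - 2.
Then Q(8) = -7362.

-7362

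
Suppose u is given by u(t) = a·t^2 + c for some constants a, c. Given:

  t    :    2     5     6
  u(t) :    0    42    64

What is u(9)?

154

From u(2) = 0 and u(5) = 42: 4a + c = 0 and 25a + c = 42.
Subtracting: 21a = 42, so a = 2; then c = 0 − 2·4 = -8.
So u(t) = 2t² − 8, and u(9) = 154.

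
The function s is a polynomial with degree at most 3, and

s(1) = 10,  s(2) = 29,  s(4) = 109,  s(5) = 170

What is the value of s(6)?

245

Write s(m) = am³ + bm² + cm + d; the 4 given values yield a linear system in the 4 coefficients.
Solving, the leading coefficient vanishes, and s(m) = 7m² - 2m + 5.
Then s(6) = 245.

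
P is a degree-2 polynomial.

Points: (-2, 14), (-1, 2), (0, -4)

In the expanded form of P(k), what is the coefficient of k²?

3

Write P(k) = ak² + bk + c; the 3 given values yield a linear system in the 3 coefficients.
Solving, P(k) = 3k² - 3k - 4.
The coefficient of k² is 3.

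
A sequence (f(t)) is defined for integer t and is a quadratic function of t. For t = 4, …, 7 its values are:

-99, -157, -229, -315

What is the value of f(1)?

-9

Write f(t) = at² + bt + c; the 4 given values yield a linear system in the 3 coefficients.
Solving, f(t) = -7t² + 5t - 7.
Then f(1) = -9.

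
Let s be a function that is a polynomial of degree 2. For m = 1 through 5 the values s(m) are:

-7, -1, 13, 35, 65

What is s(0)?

-5

First differences: 6, 14, 22, 30. Second differences: 8, 8, 8.
Level-2 differences are constant, so s has degree 2.
Fitting a degree-2 polynomial gives s(m) = 4m² - 6m - 5.
The constant term is s(0) = -5.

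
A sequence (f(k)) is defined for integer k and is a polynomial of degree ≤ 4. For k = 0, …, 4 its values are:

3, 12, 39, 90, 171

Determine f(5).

Write f(k) = ak^4 + bk³ + ck² + dk + e; the 5 given values yield a linear system in the 5 coefficients.
Solving, the leading coefficient vanishes, and f(k) = k³ + 6k² + 2k + 3.
Then f(5) = 288.

288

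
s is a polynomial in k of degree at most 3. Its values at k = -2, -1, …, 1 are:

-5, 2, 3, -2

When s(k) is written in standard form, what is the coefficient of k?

-2

First differences: 7, 1, -5. Second differences: -6, -6.
Level-2 differences are constant, so s has degree 2.
Fitting a degree-2 polynomial gives s(k) = -3k² - 2k + 3.
The coefficient of k is -2.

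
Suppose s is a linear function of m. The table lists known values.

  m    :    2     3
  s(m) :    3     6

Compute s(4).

Write s(m) = am + b; the 2 given values yield a linear system in the 2 coefficients.
Solving, s(m) = 3m - 3.
Then s(4) = 9.

9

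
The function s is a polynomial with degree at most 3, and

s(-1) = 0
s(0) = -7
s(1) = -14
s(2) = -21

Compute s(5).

-42

Write s(x) = ax³ + bx² + cx + d; the 4 given values yield a linear system in the 4 coefficients.
Solving, the top 2 coefficients vanish, and s(x) = -7x - 7.
Then s(5) = -42.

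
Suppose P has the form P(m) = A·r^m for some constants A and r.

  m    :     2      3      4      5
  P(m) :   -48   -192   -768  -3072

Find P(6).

Consecutive ratio: -192/(-48) = 4, and -768/(-192) = 4, so r = 4.
Then A·4^2 = -48 gives A = -3, and P(m) = -3·4^m.
P(6) = -3·4^6 = -12288.

-12288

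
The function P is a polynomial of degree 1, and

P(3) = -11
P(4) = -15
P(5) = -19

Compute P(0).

1

First differences: -4, -4.
Level-1 differences are constant, so P has degree 1.
Fitting a degree-1 polynomial gives P(k) = -4k + 1.
Then P(0) = 1.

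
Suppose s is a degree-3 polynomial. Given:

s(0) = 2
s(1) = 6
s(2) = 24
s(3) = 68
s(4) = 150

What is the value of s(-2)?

First differences: 4, 18, 44, 82. Second differences: 14, 26, 38. Third differences: 12, 12.
Level-3 differences are constant, so s has degree 3.
Fitting a degree-3 polynomial gives s(t) = 2t³ + t² + t + 2.
Then s(-2) = -12.

-12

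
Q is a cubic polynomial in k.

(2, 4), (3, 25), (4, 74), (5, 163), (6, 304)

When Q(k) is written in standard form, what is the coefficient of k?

3

First differences: 21, 49, 89, 141. Second differences: 28, 40, 52. Third differences: 12, 12.
Level-3 differences are constant, so Q has degree 3.
Fitting a degree-3 polynomial gives Q(k) = 2k³ - 4k² + 3k - 2.
The coefficient of k is 3.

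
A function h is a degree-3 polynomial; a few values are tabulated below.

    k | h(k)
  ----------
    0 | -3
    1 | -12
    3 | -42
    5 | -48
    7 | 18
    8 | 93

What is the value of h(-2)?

-27

Write h(k) = ak³ + bk² + ck + d; the 6 given values yield a linear system in the 4 coefficients.
Solving, h(k) = k³ - 6k² - 4k - 3.
Then h(-2) = -27.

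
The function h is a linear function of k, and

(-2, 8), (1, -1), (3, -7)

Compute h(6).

Write h(k) = ak + b; the 3 given values yield a linear system in the 2 coefficients.
Solving, h(k) = -3k + 2.
Then h(6) = -16.

-16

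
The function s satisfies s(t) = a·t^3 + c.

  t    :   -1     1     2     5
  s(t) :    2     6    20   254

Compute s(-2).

From s(-1) = 2 and s(1) = 6: -1a + c = 2 and 1a + c = 6.
Subtracting: 2a = 4, so a = 2; then c = 2 − 2·(-1) = 4.
So s(t) = 2t³ + 4, and s(-2) = -12.

-12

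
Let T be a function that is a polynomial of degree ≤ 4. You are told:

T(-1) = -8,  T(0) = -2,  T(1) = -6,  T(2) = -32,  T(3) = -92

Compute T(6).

-596

First differences: 6, -4, -26, -60. Second differences: -10, -22, -34. Third differences: -12, -12.
Level-3 differences are constant, so T has degree 3.
Fitting a degree-3 polynomial gives T(k) = -2k³ - 5k² + 3k - 2.
Then T(6) = -596.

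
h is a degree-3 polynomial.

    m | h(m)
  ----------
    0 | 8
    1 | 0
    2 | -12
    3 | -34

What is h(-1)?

Write h(m) = am³ + bm² + cm + d; the 4 given values yield a linear system in the 4 coefficients.
Solving, h(m) = -m³ + m² - 8m + 8.
Then h(-1) = 18.

18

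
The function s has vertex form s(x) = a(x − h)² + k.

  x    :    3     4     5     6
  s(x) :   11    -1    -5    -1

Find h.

First differences -12, -4, 4; second difference 8 = 2a, so a = 4.
Expanding, the x-coefficient is −2ah = -8h; matching it to the data gives h = 5, and then k = -5.
So s(x) = 4(x − 5)² − 5.
Hence h = 5.

5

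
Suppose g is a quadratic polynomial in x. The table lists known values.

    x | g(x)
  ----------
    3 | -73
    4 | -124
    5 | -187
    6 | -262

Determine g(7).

-349

First differences: -51, -63, -75. Second differences: -12, -12.
Level-2 differences are constant, so g has degree 2.
Fitting a degree-2 polynomial gives g(x) = -6x² - 9x + 8.
Then g(7) = -349.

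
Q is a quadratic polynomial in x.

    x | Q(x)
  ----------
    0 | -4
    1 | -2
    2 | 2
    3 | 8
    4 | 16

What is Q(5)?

Write Q(x) = ax² + bx + c; the 5 given values yield a linear system in the 3 coefficients.
Solving, Q(x) = x² + x - 4.
Then Q(5) = 26.

26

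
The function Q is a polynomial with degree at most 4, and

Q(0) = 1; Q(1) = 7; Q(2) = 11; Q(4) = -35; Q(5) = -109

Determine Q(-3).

Write Q(m) = am^4 + bm³ + cm² + dm + e; the 5 given values yield a linear system in the 5 coefficients.
Solving, the leading coefficient vanishes, and Q(m) = -2m³ + 5m² + 3m + 1.
Then Q(-3) = 91.

91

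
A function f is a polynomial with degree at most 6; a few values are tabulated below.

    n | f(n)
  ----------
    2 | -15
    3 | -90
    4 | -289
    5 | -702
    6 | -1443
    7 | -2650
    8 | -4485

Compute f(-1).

First differences: -75, -199, -413, -741, -1207, -1835. Second differences: -124, -214, -328, -466, -628. Third differences: -90, -114, -138, -162. Fourth differences: -24, -24, -24.
Level-4 differences are constant, so f has degree 4.
Fitting a degree-4 polynomial gives f(n) = -n^4 - n³ + 2n² - n + 3.
Then f(-1) = 6.

6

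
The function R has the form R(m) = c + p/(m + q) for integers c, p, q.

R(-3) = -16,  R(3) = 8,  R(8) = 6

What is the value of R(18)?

(R(m) − c)(m + q) = p for each data point; the three points give a linear system in c and q, then p follows.
Solving: c = 4, q = 2, p = 20, so R(m) = 4 + 20/(m + 2).
Then R(18) = 4 + 20/20 = 5.

5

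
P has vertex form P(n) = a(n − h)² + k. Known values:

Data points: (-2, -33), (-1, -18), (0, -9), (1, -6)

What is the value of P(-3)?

First differences 15, 9, 3; second difference -6 = 2a, so a = -3.
Expanding, the n-coefficient is −2ah = 6h; matching it to the data gives h = 1, and then k = -6.
So P(n) = -3(n − 1)² − 6.
P(-3) = -3·(-4)² − 6 = -54.

-54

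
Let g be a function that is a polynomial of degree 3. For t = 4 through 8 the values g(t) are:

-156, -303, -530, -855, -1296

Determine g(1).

First differences: -147, -227, -325, -441. Second differences: -80, -98, -116. Third differences: -18, -18.
Level-3 differences are constant, so g has degree 3.
Fitting a degree-3 polynomial gives g(t) = -3t³ + 5t² - 9t - 8.
Then g(1) = -15.

-15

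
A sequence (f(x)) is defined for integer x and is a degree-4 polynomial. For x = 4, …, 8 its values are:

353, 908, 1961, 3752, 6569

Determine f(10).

16673

Write f(x) = ax^4 + bx³ + cx² + dx + e; the 5 given values yield a linear system in the 5 coefficients.
Solving, f(x) = 2x^4 - 4x³ + 7x² - 2x - 7.
Then f(10) = 16673.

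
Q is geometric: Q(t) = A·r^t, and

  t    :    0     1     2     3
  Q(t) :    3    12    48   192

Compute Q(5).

3072

Consecutive ratio: 12/3 = 4, and 48/12 = 4, so r = 4.
Then A·4^0 = 3 gives A = 3, and Q(t) = 3·4^t.
Q(5) = 3·4^5 = 3072.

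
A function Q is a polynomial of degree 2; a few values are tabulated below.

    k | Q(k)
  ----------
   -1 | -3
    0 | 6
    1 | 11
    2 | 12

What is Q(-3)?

Write Q(k) = ak² + bk + c; the 4 given values yield a linear system in the 3 coefficients.
Solving, Q(k) = -2k² + 7k + 6.
Then Q(-3) = -33.

-33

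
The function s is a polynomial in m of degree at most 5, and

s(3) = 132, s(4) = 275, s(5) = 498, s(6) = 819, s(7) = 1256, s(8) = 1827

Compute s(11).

4524

First differences: 143, 223, 321, 437, 571. Second differences: 80, 98, 116, 134. Third differences: 18, 18, 18.
Level-3 differences are constant, so s has degree 3.
Fitting a degree-3 polynomial gives s(m) = 3m³ + 4m² + 4m + 3.
Then s(11) = 4524.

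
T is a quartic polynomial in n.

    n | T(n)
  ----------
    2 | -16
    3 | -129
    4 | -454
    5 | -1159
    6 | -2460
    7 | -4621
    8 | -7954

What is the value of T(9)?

-12819

Write T(n) = an^4 + bn³ + cn² + dn + e; the 7 given values yield a linear system in the 5 coefficients.
Solving, T(n) = -2n^4 + 4n² - 3n + 6.
Then T(9) = -12819.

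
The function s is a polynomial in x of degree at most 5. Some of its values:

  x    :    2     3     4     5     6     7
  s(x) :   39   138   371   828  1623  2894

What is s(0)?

3

Write s(x) = ax^5 + bx^4 + cx³ + dx² + ex + p; the 6 given values yield a linear system in the 6 coefficients.
Solving, the leading coefficient vanishes, and s(x) = x^4 + x³ + 3x² + 3.
Then s(0) = 3.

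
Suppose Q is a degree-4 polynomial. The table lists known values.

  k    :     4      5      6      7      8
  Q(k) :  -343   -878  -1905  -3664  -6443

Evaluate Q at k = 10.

-16453

Write Q(k) = ak^4 + bk³ + ck² + dk + e; the 5 given values yield a linear system in the 5 coefficients.
Solving, Q(k) = -2k^4 + 4k³ - 4k² - 5k - 3.
Then Q(10) = -16453.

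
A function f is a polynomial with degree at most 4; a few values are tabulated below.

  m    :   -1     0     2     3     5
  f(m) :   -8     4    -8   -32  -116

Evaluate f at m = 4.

Write f(m) = am^4 + bm³ + cm² + dm + e; the 5 given values yield a linear system in the 5 coefficients.
Solving, the top 2 coefficients vanish, and f(m) = -6m² + 6m + 4.
Then f(4) = -68.

-68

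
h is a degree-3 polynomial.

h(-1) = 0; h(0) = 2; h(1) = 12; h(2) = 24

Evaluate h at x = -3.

44

Write h(x) = ax³ + bx² + cx + d; the 4 given values yield a linear system in the 4 coefficients.
Solving, h(x) = -x³ + 4x² + 7x + 2.
Then h(-3) = 44.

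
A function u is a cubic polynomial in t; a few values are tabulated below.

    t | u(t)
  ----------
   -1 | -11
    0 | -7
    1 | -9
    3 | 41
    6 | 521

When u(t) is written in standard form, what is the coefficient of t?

Write u(t) = at³ + bt² + ct + d; the 5 given values yield a linear system in the 4 coefficients.
Solving, u(t) = 3t³ - 3t² - 2t - 7.
The coefficient of t is -2.

-2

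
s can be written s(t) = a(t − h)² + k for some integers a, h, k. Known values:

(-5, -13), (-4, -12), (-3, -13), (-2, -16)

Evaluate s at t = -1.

-21

First differences 1, -1, -3; second difference -2 = 2a, so a = -1.
Expanding, the t-coefficient is −2ah = 2h; matching it to the data gives h = -4, and then k = -12.
So s(t) = -1(t + 4)² − 12.
s(-1) = -1·3² − 12 = -21.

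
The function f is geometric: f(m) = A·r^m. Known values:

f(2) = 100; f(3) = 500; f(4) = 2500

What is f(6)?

62500

Consecutive ratio: 500/100 = 5, and 2500/500 = 5, so r = 5.
Then A·5^2 = 100 gives A = 4, and f(m) = 4·5^m.
f(6) = 4·5^6 = 62500.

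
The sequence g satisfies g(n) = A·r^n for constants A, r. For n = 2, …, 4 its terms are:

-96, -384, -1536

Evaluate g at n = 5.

-6144

Consecutive ratio: -384/(-96) = 4, and -1536/(-384) = 4, so r = 4.
Then A·4^2 = -96 gives A = -6, and g(n) = -6·4^n.
g(5) = -6·4^5 = -6144.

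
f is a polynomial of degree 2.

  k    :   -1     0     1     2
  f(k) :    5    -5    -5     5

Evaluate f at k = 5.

95

First differences: -10, 0, 10. Second differences: 10, 10.
Level-2 differences are constant, so f has degree 2.
Fitting a degree-2 polynomial gives f(k) = 5k² - 5k - 5.
Then f(5) = 95.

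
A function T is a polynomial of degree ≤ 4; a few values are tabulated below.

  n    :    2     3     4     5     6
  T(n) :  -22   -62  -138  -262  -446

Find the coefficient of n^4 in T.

0

First differences: -40, -76, -124, -184. Second differences: -36, -48, -60. Third differences: -12, -12.
Level-3 differences are constant, so T has degree 3.
Fitting a degree-3 polynomial gives T(n) = -2n³ - 2n - 2.
The coefficient of n^4 is 0.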